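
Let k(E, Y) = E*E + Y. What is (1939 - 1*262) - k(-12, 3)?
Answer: 1530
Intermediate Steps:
k(E, Y) = Y + E**2 (k(E, Y) = E**2 + Y = Y + E**2)
(1939 - 1*262) - k(-12, 3) = (1939 - 1*262) - (3 + (-12)**2) = (1939 - 262) - (3 + 144) = 1677 - 1*147 = 1677 - 147 = 1530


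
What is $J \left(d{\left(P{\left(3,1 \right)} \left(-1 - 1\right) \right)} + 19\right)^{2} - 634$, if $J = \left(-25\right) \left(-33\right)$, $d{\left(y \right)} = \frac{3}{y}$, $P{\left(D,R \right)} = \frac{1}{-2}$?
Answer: $398666$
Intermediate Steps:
$P{\left(D,R \right)} = - \frac{1}{2}$
$J = 825$
$J \left(d{\left(P{\left(3,1 \right)} \left(-1 - 1\right) \right)} + 19\right)^{2} - 634 = 825 \left(\frac{3}{\left(- \frac{1}{2}\right) \left(-1 - 1\right)} + 19\right)^{2} - 634 = 825 \left(\frac{3}{\left(- \frac{1}{2}\right) \left(-2\right)} + 19\right)^{2} - 634 = 825 \left(\frac{3}{1} + 19\right)^{2} - 634 = 825 \left(3 \cdot 1 + 19\right)^{2} - 634 = 825 \left(3 + 19\right)^{2} - 634 = 825 \cdot 22^{2} - 634 = 825 \cdot 484 - 634 = 399300 - 634 = 398666$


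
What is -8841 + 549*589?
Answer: 314520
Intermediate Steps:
-8841 + 549*589 = -8841 + 323361 = 314520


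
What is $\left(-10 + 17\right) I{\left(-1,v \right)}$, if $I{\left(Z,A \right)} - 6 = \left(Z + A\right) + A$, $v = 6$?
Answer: $119$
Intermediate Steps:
$I{\left(Z,A \right)} = 6 + Z + 2 A$ ($I{\left(Z,A \right)} = 6 + \left(\left(Z + A\right) + A\right) = 6 + \left(\left(A + Z\right) + A\right) = 6 + \left(Z + 2 A\right) = 6 + Z + 2 A$)
$\left(-10 + 17\right) I{\left(-1,v \right)} = \left(-10 + 17\right) \left(6 - 1 + 2 \cdot 6\right) = 7 \left(6 - 1 + 12\right) = 7 \cdot 17 = 119$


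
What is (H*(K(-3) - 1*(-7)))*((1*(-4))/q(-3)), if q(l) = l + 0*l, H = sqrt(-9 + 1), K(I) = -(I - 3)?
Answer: 104*I*sqrt(2)/3 ≈ 49.026*I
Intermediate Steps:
K(I) = 3 - I (K(I) = -(-3 + I) = 3 - I)
H = 2*I*sqrt(2) (H = sqrt(-8) = 2*I*sqrt(2) ≈ 2.8284*I)
q(l) = l (q(l) = l + 0 = l)
(H*(K(-3) - 1*(-7)))*((1*(-4))/q(-3)) = ((2*I*sqrt(2))*((3 - 1*(-3)) - 1*(-7)))*((1*(-4))/(-3)) = ((2*I*sqrt(2))*((3 + 3) + 7))*(-4*(-1/3)) = ((2*I*sqrt(2))*(6 + 7))*(4/3) = ((2*I*sqrt(2))*13)*(4/3) = (26*I*sqrt(2))*(4/3) = 104*I*sqrt(2)/3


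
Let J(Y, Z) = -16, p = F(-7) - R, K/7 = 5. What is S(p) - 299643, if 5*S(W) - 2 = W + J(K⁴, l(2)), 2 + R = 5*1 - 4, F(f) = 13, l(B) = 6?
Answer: -299643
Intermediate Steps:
K = 35 (K = 7*5 = 35)
R = -1 (R = -2 + (5*1 - 4) = -2 + (5 - 4) = -2 + 1 = -1)
p = 14 (p = 13 - 1*(-1) = 13 + 1 = 14)
S(W) = -14/5 + W/5 (S(W) = ⅖ + (W - 16)/5 = ⅖ + (-16 + W)/5 = ⅖ + (-16/5 + W/5) = -14/5 + W/5)
S(p) - 299643 = (-14/5 + (⅕)*14) - 299643 = (-14/5 + 14/5) - 299643 = 0 - 299643 = -299643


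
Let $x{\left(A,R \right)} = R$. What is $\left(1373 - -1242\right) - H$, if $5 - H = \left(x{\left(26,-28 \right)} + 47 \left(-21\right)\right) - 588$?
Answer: $1007$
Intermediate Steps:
$H = 1608$ ($H = 5 - \left(\left(-28 + 47 \left(-21\right)\right) - 588\right) = 5 - \left(\left(-28 - 987\right) - 588\right) = 5 - \left(-1015 - 588\right) = 5 - -1603 = 5 + 1603 = 1608$)
$\left(1373 - -1242\right) - H = \left(1373 - -1242\right) - 1608 = \left(1373 + 1242\right) - 1608 = 2615 - 1608 = 1007$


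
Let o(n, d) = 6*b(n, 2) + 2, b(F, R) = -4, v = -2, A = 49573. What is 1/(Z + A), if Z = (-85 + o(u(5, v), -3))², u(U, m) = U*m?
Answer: 1/61022 ≈ 1.6388e-5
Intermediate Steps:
o(n, d) = -22 (o(n, d) = 6*(-4) + 2 = -24 + 2 = -22)
Z = 11449 (Z = (-85 - 22)² = (-107)² = 11449)
1/(Z + A) = 1/(11449 + 49573) = 1/61022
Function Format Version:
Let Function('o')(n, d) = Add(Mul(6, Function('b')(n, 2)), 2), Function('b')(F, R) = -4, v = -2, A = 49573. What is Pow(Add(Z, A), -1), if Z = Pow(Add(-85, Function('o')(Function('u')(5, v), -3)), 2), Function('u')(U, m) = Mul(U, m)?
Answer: Rational(1, 61022) ≈ 1.6388e-5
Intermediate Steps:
Function('o')(n, d) = -22 (Function('o')(n, d) = Add(Mul(6, -4), 2) = Add(-24, 2) = -22)
Z = 11449 (Z = Pow(Add(-85, -22), 2) = Pow(-107, 2) = 11449)
Pow(Add(Z, A), -1) = Pow(Add(11449, 49573), -1) = Pow(61022, -1) = Rational(1, 61022)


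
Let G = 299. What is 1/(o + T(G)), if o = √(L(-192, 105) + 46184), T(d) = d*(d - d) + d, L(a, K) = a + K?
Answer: 299/43304 - √46097/43304 ≈ 0.0019467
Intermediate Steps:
L(a, K) = K + a
T(d) = d (T(d) = d*0 + d = 0 + d = d)
o = √46097 (o = √((105 - 192) + 46184) = √(-87 + 46184) = √46097 ≈ 214.70)
1/(o + T(G)) = 1/(√46097 + 299) = 1/(299 + √46097)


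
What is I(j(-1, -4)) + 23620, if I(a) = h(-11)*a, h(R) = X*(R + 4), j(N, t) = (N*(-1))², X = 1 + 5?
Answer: 23578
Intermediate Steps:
X = 6
j(N, t) = N² (j(N, t) = (-N)² = N²)
h(R) = 24 + 6*R (h(R) = 6*(R + 4) = 6*(4 + R) = 24 + 6*R)
I(a) = -42*a (I(a) = (24 + 6*(-11))*a = (24 - 66)*a = -42*a)
I(j(-1, -4)) + 23620 = -42*(-1)² + 23620 = -42*1 + 23620 = -42 + 23620 = 23578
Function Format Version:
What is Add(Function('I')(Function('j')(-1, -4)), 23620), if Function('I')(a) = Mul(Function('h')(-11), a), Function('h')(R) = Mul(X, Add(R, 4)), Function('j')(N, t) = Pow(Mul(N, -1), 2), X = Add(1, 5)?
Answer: 23578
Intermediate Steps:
X = 6
Function('j')(N, t) = Pow(N, 2) (Function('j')(N, t) = Pow(Mul(-1, N), 2) = Pow(N, 2))
Function('h')(R) = Add(24, Mul(6, R)) (Function('h')(R) = Mul(6, Add(R, 4)) = Mul(6, Add(4, R)) = Add(24, Mul(6, R)))
Function('I')(a) = Mul(-42, a) (Function('I')(a) = Mul(Add(24, Mul(6, -11)), a) = Mul(Add(24, -66), a) = Mul(-42, a))
Add(Function('I')(Function('j')(-1, -4)), 23620) = Add(Mul(-42, Pow(-1, 2)), 23620) = Add(Mul(-42, 1), 23620) = Add(-42, 23620) = 23578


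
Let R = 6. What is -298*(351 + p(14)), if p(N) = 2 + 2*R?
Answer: -108770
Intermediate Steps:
p(N) = 14 (p(N) = 2 + 2*6 = 2 + 12 = 14)
-298*(351 + p(14)) = -298*(351 + 14) = -298*365 = -108770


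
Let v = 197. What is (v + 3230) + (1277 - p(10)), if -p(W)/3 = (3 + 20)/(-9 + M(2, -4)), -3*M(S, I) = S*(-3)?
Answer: 32859/7 ≈ 4694.1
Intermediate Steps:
M(S, I) = S (M(S, I) = -S*(-3)/3 = -(-1)*S = S)
p(W) = 69/7 (p(W) = -3*(3 + 20)/(-9 + 2) = -69/(-7) = -69*(-1)/7 = -3*(-23/7) = 69/7)
(v + 3230) + (1277 - p(10)) = (197 + 3230) + (1277 - 1*69/7) = 3427 + (1277 - 69/7) = 3427 + 8870/7 = 32859/7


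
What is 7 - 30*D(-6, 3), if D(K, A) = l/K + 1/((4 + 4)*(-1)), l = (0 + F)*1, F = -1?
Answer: 23/4 ≈ 5.7500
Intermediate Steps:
l = -1 (l = (0 - 1)*1 = -1*1 = -1)
D(K, A) = -1/8 - 1/K (D(K, A) = -1/K + 1/((4 + 4)*(-1)) = -1/K - 1/8 = -1/8 - 1/K)
7 - 30*D(-6, 3) = 7 - 15*(-8 - 1*(-6))/(4*(-6)) = 7 - 15*(-1)*(-8 + 6)/(4*6) = 7 - 15*(-1)*(-2)/(4*6) = 7 - 30*1/24 = 7 - 5/4 = 23/4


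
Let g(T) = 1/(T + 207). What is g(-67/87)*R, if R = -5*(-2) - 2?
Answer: 348/8971 ≈ 0.038792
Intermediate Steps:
g(T) = 1/(207 + T)
R = 8 (R = 10 - 2 = 8)
g(-67/87)*R = 8/(207 - 67/87) = 8/(17942/87) = (87/17942)*8 = 348/8971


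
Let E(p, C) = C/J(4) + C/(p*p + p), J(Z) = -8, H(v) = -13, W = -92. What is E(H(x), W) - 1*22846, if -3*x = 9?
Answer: -1781137/78 ≈ -22835.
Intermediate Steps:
x = -3 (x = -⅓*9 = -3)
E(p, C) = -C/8 + C/(p + p²) (E(p, C) = C/(-8) + C/(p*p + p) = C*(-⅛) + C/(p² + p) = -C/8 + C/(p + p²))
E(H(x), W) - 1*22846 = (⅛)*(-92)*(8 - 1*(-13) - 1*(-13)²)/(-13*(1 - 13)) - 1*22846 = (⅛)*(-92)*(-1/13)*(8 + 13 - 1*169)/(-12) - 22846 = (⅛)*(-92)*(-1/13)*(-1/12)*(8 + 13 - 169) - 22846 = (⅛)*(-92)*(-1/13)*(-1/12)*(-148) - 22846 = 851/78 - 22846 = -1781137/78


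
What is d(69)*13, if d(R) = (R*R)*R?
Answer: 4270617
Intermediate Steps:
d(R) = R³ (d(R) = R²*R = R³)
d(69)*13 = 69³*13 = 328509*13 = 4270617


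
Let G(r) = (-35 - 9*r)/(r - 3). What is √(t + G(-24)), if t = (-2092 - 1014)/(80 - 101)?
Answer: √560427/63 ≈ 11.883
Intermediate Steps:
G(r) = (-35 - 9*r)/(-3 + r)
t = 3106/21 (t = -3106/(-21) = -3106*(-1/21) = 3106/21 ≈ 147.90)
√(t + G(-24)) = √(3106/21 + (-35 - 9*(-24))/(-3 - 24)) = √(3106/21 + (-35 + 216)/(-27)) = √(3106/21 - 1/27*181) = √(3106/21 - 181/27) = √(26687/189) = √560427/63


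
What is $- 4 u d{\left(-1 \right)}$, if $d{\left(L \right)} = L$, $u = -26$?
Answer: $-104$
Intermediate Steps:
$- 4 u d{\left(-1 \right)} = \left(-4\right) \left(-26\right) \left(-1\right) = 104 \left(-1\right) = -104$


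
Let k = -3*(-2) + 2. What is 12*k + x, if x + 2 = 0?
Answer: 94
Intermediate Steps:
x = -2 (x = -2 + 0 = -2)
k = 8 (k = 6 + 2 = 8)
12*k + x = 12*8 - 2 = 96 - 2 = 94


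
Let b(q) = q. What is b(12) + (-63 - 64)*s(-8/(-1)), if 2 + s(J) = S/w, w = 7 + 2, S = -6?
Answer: 1052/3 ≈ 350.67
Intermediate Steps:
w = 9
s(J) = -8/3 (s(J) = -2 - 6/9 = -2 - 6*⅑ = -2 - ⅔ = -8/3)
b(12) + (-63 - 64)*s(-8/(-1)) = 12 + (-63 - 64)*(-8/3) = 12 - 127*(-8/3) = 12 + 1016/3 = 1052/3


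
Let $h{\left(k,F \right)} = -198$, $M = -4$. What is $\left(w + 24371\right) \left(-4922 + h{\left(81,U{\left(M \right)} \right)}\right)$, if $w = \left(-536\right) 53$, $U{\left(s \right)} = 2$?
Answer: $20669440$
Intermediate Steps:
$w = -28408$
$\left(w + 24371\right) \left(-4922 + h{\left(81,U{\left(M \right)} \right)}\right) = \left(-28408 + 24371\right) \left(-4922 - 198\right) = \left(-4037\right) \left(-5120\right) = 20669440$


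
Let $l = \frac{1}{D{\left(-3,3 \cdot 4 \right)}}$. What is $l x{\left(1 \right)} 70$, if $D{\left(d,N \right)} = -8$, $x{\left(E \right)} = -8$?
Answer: $70$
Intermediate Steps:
$l = - \frac{1}{8}$ ($l = \frac{1}{-8} = - \frac{1}{8} \approx -0.125$)
$l x{\left(1 \right)} 70 = \left(- \frac{1}{8}\right) \left(-8\right) 70 = 1 \cdot 70 = 70$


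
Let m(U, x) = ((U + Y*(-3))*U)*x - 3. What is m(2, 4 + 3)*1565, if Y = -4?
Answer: 302045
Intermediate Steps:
m(U, x) = -3 + U*x*(12 + U) (m(U, x) = ((U - 4*(-3))*U)*x - 3 = ((U + 12)*U)*x - 3 = ((12 + U)*U)*x - 3 = (U*(12 + U))*x - 3 = U*x*(12 + U) - 3 = -3 + U*x*(12 + U))
m(2, 4 + 3)*1565 = (-3 + (4 + 3)*2² + 12*2*(4 + 3))*1565 = (-3 + 7*4 + 12*2*7)*1565 = (-3 + 28 + 168)*1565 = 193*1565 = 302045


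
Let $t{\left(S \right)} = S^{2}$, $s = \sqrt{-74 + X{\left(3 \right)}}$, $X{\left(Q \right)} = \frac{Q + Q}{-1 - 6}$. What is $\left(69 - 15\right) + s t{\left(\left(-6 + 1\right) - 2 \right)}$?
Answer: $54 + 14 i \sqrt{917} \approx 54.0 + 423.95 i$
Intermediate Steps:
$X{\left(Q \right)} = - \frac{2 Q}{7}$ ($X{\left(Q \right)} = \frac{2 Q}{-7} = 2 Q \left(- \frac{1}{7}\right) = - \frac{2 Q}{7}$)
$s = \frac{2 i \sqrt{917}}{7}$ ($s = \sqrt{-74 - \frac{6}{7}} = \sqrt{- \frac{524}{7}} = \frac{2 i \sqrt{917}}{7} \approx 8.652 i$)
$\left(69 - 15\right) + s t{\left(\left(-6 + 1\right) - 2 \right)} = \left(69 - 15\right) + \frac{2 i \sqrt{917}}{7} \left(\left(-6 + 1\right) - 2\right)^{2} = 54 + \frac{2 i \sqrt{917}}{7} \left(-5 - 2\right)^{2} = 54 + \frac{2 i \sqrt{917}}{7} \left(-7\right)^{2} = 54 + \frac{2 i \sqrt{917}}{7} \cdot 49 = 54 + 14 i \sqrt{917}$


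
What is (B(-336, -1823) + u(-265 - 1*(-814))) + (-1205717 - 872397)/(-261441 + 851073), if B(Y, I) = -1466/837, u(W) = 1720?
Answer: 141042338425/82253664 ≈ 1714.7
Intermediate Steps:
B(Y, I) = -1466/837 (B(Y, I) = -1466*1/837 = -1466/837)
(B(-336, -1823) + u(-265 - 1*(-814))) + (-1205717 - 872397)/(-261441 + 851073) = (-1466/837 + 1720) + (-1205717 - 872397)/(-261441 + 851073) = 1438174/837 - 2078114/589632 = 1438174/837 - 2078114*1/589632 = 1438174/837 - 1039057/294816 = 141042338425/82253664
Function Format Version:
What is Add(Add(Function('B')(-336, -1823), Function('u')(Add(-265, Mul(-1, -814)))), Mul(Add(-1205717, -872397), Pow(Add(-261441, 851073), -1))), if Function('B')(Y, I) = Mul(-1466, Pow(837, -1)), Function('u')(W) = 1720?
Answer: Rational(141042338425, 82253664) ≈ 1714.7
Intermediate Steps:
Function('B')(Y, I) = Rational(-1466, 837) (Function('B')(Y, I) = Mul(-1466, Rational(1, 837)) = Rational(-1466, 837))
Add(Add(Function('B')(-336, -1823), Function('u')(Add(-265, Mul(-1, -814)))), Mul(Add(-1205717, -872397), Pow(Add(-261441, 851073), -1))) = Add(Add(Rational(-1466, 837), 1720), Mul(Add(-1205717, -872397), Pow(Add(-261441, 851073), -1))) = Add(Rational(1438174, 837), Mul(-2078114, Pow(589632, -1))) = Add(Rational(1438174, 837), Mul(-2078114, Rational(1, 589632))) = Add(Rational(1438174, 837), Rational(-1039057, 294816)) = Rational(141042338425, 82253664)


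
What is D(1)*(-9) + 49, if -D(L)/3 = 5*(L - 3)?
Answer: -221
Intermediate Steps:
D(L) = 45 - 15*L (D(L) = -15*(L - 3) = -15*(-3 + L) = -3*(-15 + 5*L) = 45 - 15*L)
D(1)*(-9) + 49 = (45 - 15*1)*(-9) + 49 = (45 - 15)*(-9) + 49 = 30*(-9) + 49 = -270 + 49 = -221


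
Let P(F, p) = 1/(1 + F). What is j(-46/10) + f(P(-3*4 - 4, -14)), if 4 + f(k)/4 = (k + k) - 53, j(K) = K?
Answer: -3497/15 ≈ -233.13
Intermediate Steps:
f(k) = -228 + 8*k (f(k) = -16 + 4*((k + k) - 53) = -16 + 4*(2*k - 53) = -16 + 4*(-53 + 2*k) = -16 + (-212 + 8*k) = -228 + 8*k)
j(-46/10) + f(P(-3*4 - 4, -14)) = -46/10 + (-228 + 8/(1 + (-3*4 - 4))) = -46*⅒ + (-228 + 8/(1 + (-12 - 4))) = -23/5 + (-228 + 8/(1 - 16)) = -23/5 + (-228 + 8/(-15)) = -23/5 + (-228 + 8*(-1/15)) = -23/5 + (-228 - 8/15) = -23/5 - 3428/15 = -3497/15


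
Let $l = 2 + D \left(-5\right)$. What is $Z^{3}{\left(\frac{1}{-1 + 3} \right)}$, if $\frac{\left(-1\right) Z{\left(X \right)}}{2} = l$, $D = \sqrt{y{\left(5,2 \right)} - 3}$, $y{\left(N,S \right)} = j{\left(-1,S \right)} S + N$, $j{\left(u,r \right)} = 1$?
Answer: $4096$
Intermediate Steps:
$y{\left(N,S \right)} = N + S$ ($y{\left(N,S \right)} = 1 S + N = S + N = N + S$)
$D = 2$ ($D = \sqrt{\left(5 + 2\right) - 3} = \sqrt{7 - 3} = \sqrt{4} = 2$)
$l = -8$ ($l = 2 + 2 \left(-5\right) = 2 - 10 = -8$)
$Z{\left(X \right)} = 16$ ($Z{\left(X \right)} = \left(-2\right) \left(-8\right) = 16$)
$Z^{3}{\left(\frac{1}{-1 + 3} \right)} = 16^{3} = 4096$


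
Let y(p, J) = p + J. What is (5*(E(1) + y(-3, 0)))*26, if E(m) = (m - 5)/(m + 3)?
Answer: -520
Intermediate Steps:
E(m) = (-5 + m)/(3 + m)
y(p, J) = J + p
(5*(E(1) + y(-3, 0)))*26 = (5*((-5 + 1)/(3 + 1) + (0 - 3)))*26 = (5*(-4/4 - 3))*26 = (5*((¼)*(-4) - 3))*26 = (5*(-1 - 3))*26 = (5*(-4))*26 = -20*26 = -520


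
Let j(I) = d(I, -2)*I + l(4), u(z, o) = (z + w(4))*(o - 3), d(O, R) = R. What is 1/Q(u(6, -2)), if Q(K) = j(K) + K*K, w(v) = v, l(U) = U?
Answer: 1/2604 ≈ 0.00038402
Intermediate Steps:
u(z, o) = (-3 + o)*(4 + z) (u(z, o) = (z + 4)*(o - 3) = (4 + z)*(-3 + o) = (-3 + o)*(4 + z))
j(I) = 4 - 2*I (j(I) = -2*I + 4 = 4 - 2*I)
Q(K) = 4 + K**2 - 2*K (Q(K) = (4 - 2*K) + K*K = (4 - 2*K) + K**2 = 4 + K**2 - 2*K)
1/Q(u(6, -2)) = 1/(4 + (-12 - 3*6 + 4*(-2) - 2*6)**2 - 2*(-12 - 3*6 + 4*(-2) - 2*6)) = 1/(4 + (-12 - 18 - 8 - 12)**2 - 2*(-12 - 18 - 8 - 12)) = 1/(4 + (-50)**2 - 2*(-50)) = 1/(4 + 2500 + 100) = 1/2604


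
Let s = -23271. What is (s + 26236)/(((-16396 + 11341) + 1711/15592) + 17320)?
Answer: 46230280/191237591 ≈ 0.24174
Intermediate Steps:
(s + 26236)/(((-16396 + 11341) + 1711/15592) + 17320) = (-23271 + 26236)/(((-16396 + 11341) + 1711/15592) + 17320) = 2965/((-5055 + 1711*(1/15592)) + 17320) = 2965/((-5055 + 1711/15592) + 17320) = 2965/(-78815849/15592 + 17320) = 2965/(191237591/15592) = 2965*(15592/191237591) = 46230280/191237591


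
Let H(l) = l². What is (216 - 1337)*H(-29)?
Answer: -942761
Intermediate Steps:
(216 - 1337)*H(-29) = (216 - 1337)*(-29)² = -1121*841 = -942761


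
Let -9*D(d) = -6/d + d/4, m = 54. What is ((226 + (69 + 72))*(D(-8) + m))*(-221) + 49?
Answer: -158075779/36 ≈ -4.3910e+6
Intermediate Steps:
D(d) = -d/36 + 2/(3*d) (D(d) = -(-6/d + d/4)/9 = -d/36 + 2/(3*d))
((226 + (69 + 72))*(D(-8) + m))*(-221) + 49 = ((226 + (69 + 72))*((1/36)*(24 - 1*(-8)²)/(-8) + 54))*(-221) + 49 = ((226 + 141)*((1/36)*(-⅛)*(24 - 1*64) + 54))*(-221) + 49 = (367*((1/36)*(-⅛)*(24 - 64) + 54))*(-221) + 49 = (367*((1/36)*(-⅛)*(-40) + 54))*(-221) + 49 = (367*(5/36 + 54))*(-221) + 49 = (367*(1949/36))*(-221) + 49 = (715283/36)*(-221) + 49 = -158077543/36 + 49 = -158075779/36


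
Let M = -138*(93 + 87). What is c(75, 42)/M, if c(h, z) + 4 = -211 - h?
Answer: 29/2484 ≈ 0.011675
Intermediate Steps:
c(h, z) = -215 - h (c(h, z) = -4 + (-211 - h) = -215 - h)
M = -24840 (M = -138*180 = -24840)
c(75, 42)/M = (-215 - 1*75)/(-24840) = (-215 - 75)*(-1/24840) = -290*(-1/24840) = 29/2484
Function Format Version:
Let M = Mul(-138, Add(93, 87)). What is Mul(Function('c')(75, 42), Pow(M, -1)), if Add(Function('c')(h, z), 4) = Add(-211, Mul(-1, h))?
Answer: Rational(29, 2484) ≈ 0.011675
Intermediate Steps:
Function('c')(h, z) = Add(-215, Mul(-1, h)) (Function('c')(h, z) = Add(-4, Add(-211, Mul(-1, h))) = Add(-215, Mul(-1, h)))
M = -24840 (M = Mul(-138, 180) = -24840)
Mul(Function('c')(75, 42), Pow(M, -1)) = Mul(Add(-215, Mul(-1, 75)), Pow(-24840, -1)) = Mul(Add(-215, -75), Rational(-1, 24840)) = Mul(-290, Rational(-1, 24840)) = Rational(29, 2484)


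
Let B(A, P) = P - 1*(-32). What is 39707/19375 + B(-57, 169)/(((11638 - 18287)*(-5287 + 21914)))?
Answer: 4389721019186/2141962883125 ≈ 2.0494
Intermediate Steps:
B(A, P) = 32 + P (B(A, P) = P + 32 = 32 + P)
39707/19375 + B(-57, 169)/(((11638 - 18287)*(-5287 + 21914))) = 39707/19375 + (32 + 169)/(((11638 - 18287)*(-5287 + 21914))) = 39707*(1/19375) + 201/((-6649*16627)) = 39707/19375 + 201/(-110552923) = 39707/19375 + 201*(-1/110552923) = 39707/19375 - 201/110552923 = 4389721019186/2141962883125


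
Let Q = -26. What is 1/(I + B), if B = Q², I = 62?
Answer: 1/738 ≈ 0.0013550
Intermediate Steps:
B = 676 (B = (-26)² = 676)
1/(I + B) = 1/(62 + 676) = 1/738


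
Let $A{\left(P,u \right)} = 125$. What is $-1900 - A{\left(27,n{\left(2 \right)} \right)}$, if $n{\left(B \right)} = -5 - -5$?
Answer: $-2025$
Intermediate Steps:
$n{\left(B \right)} = 0$ ($n{\left(B \right)} = -5 + 5 = 0$)
$-1900 - A{\left(27,n{\left(2 \right)} \right)} = -1900 - 125 = -2025$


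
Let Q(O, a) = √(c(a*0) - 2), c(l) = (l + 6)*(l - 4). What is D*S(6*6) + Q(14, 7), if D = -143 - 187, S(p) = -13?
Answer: 4290 + I*√26 ≈ 4290.0 + 5.099*I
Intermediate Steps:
c(l) = (-4 + l)*(6 + l) (c(l) = (6 + l)*(-4 + l) = (-4 + l)*(6 + l))
Q(O, a) = I*√26 (Q(O, a) = √((-24 + (a*0)² + 2*(a*0)) - 2) = √((-24 + 0² + 2*0) - 2) = √((-24 + 0 + 0) - 2) = √(-24 - 2) = √(-26) = I*√26)
D = -330
D*S(6*6) + Q(14, 7) = -330*(-13) + I*√26 = 4290 + I*√26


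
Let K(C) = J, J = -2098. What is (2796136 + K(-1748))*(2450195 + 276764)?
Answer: 7619227070442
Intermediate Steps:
K(C) = -2098
(2796136 + K(-1748))*(2450195 + 276764) = (2796136 - 2098)*(2450195 + 276764) = 2794038*2726959 = 7619227070442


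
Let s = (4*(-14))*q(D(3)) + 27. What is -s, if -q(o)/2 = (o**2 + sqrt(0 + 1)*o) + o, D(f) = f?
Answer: -1707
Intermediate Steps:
q(o) = -4*o - 2*o**2 (q(o) = -2*((o**2 + sqrt(0 + 1)*o) + o) = -2*((o**2 + sqrt(1)*o) + o) = -2*((o**2 + 1*o) + o) = -2*((o**2 + o) + o) = -2*((o + o**2) + o) = -2*(o**2 + 2*o) = -4*o - 2*o**2)
s = 1707 (s = (4*(-14))*(-2*3*(2 + 3)) + 27 = -(-112)*3*5 + 27 = -56*(-30) + 27 = 1680 + 27 = 1707)
-s = -1*1707 = -1707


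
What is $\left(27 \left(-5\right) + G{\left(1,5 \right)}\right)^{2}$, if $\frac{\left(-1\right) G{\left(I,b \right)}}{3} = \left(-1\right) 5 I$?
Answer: $14400$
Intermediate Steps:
$G{\left(I,b \right)} = 15 I$ ($G{\left(I,b \right)} = - 3 \left(-1\right) 5 I = - 3 \left(- 5 I\right) = 15 I$)
$\left(27 \left(-5\right) + G{\left(1,5 \right)}\right)^{2} = \left(27 \left(-5\right) + 15 \cdot 1\right)^{2} = \left(-135 + 15\right)^{2} = \left(-120\right)^{2} = 14400$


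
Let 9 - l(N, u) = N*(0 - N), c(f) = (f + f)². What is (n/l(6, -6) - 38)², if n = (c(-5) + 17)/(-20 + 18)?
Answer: 154449/100 ≈ 1544.5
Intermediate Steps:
c(f) = 4*f² (c(f) = (2*f)² = 4*f²)
l(N, u) = 9 + N² (l(N, u) = 9 - N*(0 - N) = 9 - N*(-N) = 9 - (-1)*N² = 9 + N²)
n = -117/2 (n = (4*(-5)² + 17)/(-20 + 18) = (4*25 + 17)/(-2) = (100 + 17)*(-½) = 117*(-½) = -117/2 ≈ -58.500)
(n/l(6, -6) - 38)² = (-117/(2*(9 + 6²)) - 38)² = (-117/(2*(9 + 36)) - 38)² = (-117/2/45 - 38)² = (-117/2*1/45 - 38)² = (-13/10 - 38)² = (-393/10)² = 154449/100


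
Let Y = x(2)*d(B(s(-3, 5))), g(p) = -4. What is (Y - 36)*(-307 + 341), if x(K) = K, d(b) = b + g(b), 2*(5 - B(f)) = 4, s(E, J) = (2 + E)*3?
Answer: -1292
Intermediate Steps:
s(E, J) = 6 + 3*E
B(f) = 3 (B(f) = 5 - ½*4 = 5 - 2 = 3)
d(b) = -4 + b (d(b) = b - 4 = -4 + b)
Y = -2 (Y = 2*(-4 + 3) = 2*(-1) = -2)
(Y - 36)*(-307 + 341) = (-2 - 36)*(-307 + 341) = -38*34 = -1292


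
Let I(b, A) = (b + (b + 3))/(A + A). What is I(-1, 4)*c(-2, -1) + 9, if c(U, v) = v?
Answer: 71/8 ≈ 8.8750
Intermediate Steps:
I(b, A) = (3 + 2*b)/(2*A) (I(b, A) = (b + (3 + b))/((2*A)) = (3 + 2*b)*(1/(2*A)) = (3 + 2*b)/(2*A))
I(-1, 4)*c(-2, -1) + 9 = ((3/2 - 1)/4)*(-1) + 9 = ((1/4)*(1/2))*(-1) + 9 = (1/8)*(-1) + 9 = -1/8 + 9 = 71/8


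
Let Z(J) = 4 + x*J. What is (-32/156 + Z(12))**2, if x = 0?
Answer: 21904/1521 ≈ 14.401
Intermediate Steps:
Z(J) = 4 (Z(J) = 4 + 0*J = 4 + 0 = 4)
(-32/156 + Z(12))**2 = (-32/156 + 4)**2 = (-32*1/156 + 4)**2 = (-8/39 + 4)**2 = (148/39)**2 = 21904/1521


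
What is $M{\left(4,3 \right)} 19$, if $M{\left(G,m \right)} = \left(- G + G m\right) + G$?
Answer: $228$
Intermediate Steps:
$M{\left(G,m \right)} = G m$
$M{\left(4,3 \right)} 19 = 4 \cdot 3 \cdot 19 = 12 \cdot 19 = 228$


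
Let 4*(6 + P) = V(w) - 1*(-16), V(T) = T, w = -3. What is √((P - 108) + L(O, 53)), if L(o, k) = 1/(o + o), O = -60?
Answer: I*√398730/60 ≈ 10.524*I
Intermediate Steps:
L(o, k) = 1/(2*o)
P = -11/4 (P = -6 + (-3 - 1*(-16))/4 = -6 + (-3 + 16)/4 = -6 + (¼)*13 = -6 + 13/4 = -11/4 ≈ -2.7500)
√((P - 108) + L(O, 53)) = √((-11/4 - 108) + (½)/(-60)) = √(-443/4 + (½)*(-1/60)) = √(-443/4 - 1/120) = √(-13291/120) = I*√398730/60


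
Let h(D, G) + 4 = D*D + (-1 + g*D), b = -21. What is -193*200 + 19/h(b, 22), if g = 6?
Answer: -11965981/310 ≈ -38600.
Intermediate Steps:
h(D, G) = -5 + D² + 6*D (h(D, G) = -4 + (D*D + (-1 + 6*D)) = -4 + (D² + (-1 + 6*D)) = -4 + (-1 + D² + 6*D) = -5 + D² + 6*D)
-193*200 + 19/h(b, 22) = -193*200 + 19/(-5 + (-21)² + 6*(-21)) = -38600 + 19/(-5 + 441 - 126) = -38600 + 19/310 = -11965981/310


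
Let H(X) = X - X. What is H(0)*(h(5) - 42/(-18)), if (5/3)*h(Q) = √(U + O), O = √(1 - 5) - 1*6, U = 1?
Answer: 0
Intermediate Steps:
O = -6 + 2*I (O = √(-4) - 6 = 2*I - 6 = -6 + 2*I ≈ -6.0 + 2.0*I)
H(X) = 0
h(Q) = 3*√(-5 + 2*I)/5 (h(Q) = 3*√(1 + (-6 + 2*I))/5 = 3*√(-5 + 2*I)/5)
H(0)*(h(5) - 42/(-18)) = 0*(3*√(-5 + 2*I)/5 - 42/(-18)) = 0*(3*√(-5 + 2*I)/5 - 42*(-1/18)) = 0*(3*√(-5 + 2*I)/5 + 7/3) = 0*(7/3 + 3*√(-5 + 2*I)/5) = 0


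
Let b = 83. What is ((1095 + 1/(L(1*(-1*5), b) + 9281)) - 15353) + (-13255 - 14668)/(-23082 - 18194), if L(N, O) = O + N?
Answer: -5507633741039/386302084 ≈ -14257.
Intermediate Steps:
L(N, O) = N + O
((1095 + 1/(L(1*(-1*5), b) + 9281)) - 15353) + (-13255 - 14668)/(-23082 - 18194) = ((1095 + 1/((1*(-1*5) + 83) + 9281)) - 15353) + (-13255 - 14668)/(-23082 - 18194) = ((1095 + 1/((1*(-5) + 83) + 9281)) - 15353) - 27923/(-41276) = ((1095 + 1/((-5 + 83) + 9281)) - 15353) - 27923*(-1/41276) = ((1095 + 1/(78 + 9281)) - 15353) + 27923/41276 = ((1095 + 1/9359) - 15353) + 27923/41276 = (10248106/9359 - 15353) + 27923/41276 = -133440621/9359 + 27923/41276 = -5507633741039/386302084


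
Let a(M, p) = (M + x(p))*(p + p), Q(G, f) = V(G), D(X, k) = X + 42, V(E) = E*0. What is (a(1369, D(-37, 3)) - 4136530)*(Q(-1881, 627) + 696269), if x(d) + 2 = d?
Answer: -2870584795890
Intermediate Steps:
V(E) = 0
x(d) = -2 + d
D(X, k) = 42 + X
Q(G, f) = 0
a(M, p) = 2*p*(-2 + M + p) (a(M, p) = (M + (-2 + p))*(p + p) = (-2 + M + p)*(2*p) = 2*p*(-2 + M + p))
(a(1369, D(-37, 3)) - 4136530)*(Q(-1881, 627) + 696269) = (2*(42 - 37)*(-2 + 1369 + (42 - 37)) - 4136530)*(0 + 696269) = (2*5*(-2 + 1369 + 5) - 4136530)*696269 = (2*5*1372 - 4136530)*696269 = (13720 - 4136530)*696269 = -4122810*696269 = -2870584795890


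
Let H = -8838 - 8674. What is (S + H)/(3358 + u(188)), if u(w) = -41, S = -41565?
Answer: -59077/3317 ≈ -17.810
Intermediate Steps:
H = -17512
(S + H)/(3358 + u(188)) = (-41565 - 17512)/(3358 - 41) = -59077/3317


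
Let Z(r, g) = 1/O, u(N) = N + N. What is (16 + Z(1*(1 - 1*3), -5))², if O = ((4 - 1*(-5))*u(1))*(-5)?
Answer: 2070721/8100 ≈ 255.64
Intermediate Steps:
u(N) = 2*N
O = -90 (O = ((4 - 1*(-5))*(2*1))*(-5) = ((4 + 5)*2)*(-5) = (9*2)*(-5) = 18*(-5) = -90)
Z(r, g) = -1/90 (Z(r, g) = 1/(-90) = -1/90)
(16 + Z(1*(1 - 1*3), -5))² = (16 - 1/90)² = (1439/90)² = 2070721/8100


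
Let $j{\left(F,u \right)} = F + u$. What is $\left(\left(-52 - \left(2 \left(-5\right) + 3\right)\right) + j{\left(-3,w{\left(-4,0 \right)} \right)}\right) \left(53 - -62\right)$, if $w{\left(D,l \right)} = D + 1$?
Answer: $-5865$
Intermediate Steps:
$w{\left(D,l \right)} = 1 + D$
$\left(\left(-52 - \left(2 \left(-5\right) + 3\right)\right) + j{\left(-3,w{\left(-4,0 \right)} \right)}\right) \left(53 - -62\right) = \left(\left(-52 - \left(2 \left(-5\right) + 3\right)\right) + \left(-3 + \left(1 - 4\right)\right)\right) \left(53 - -62\right) = \left(\left(-52 - \left(-10 + 3\right)\right) - 6\right) \left(53 + 62\right) = \left(\left(-52 - -7\right) - 6\right) 115 = \left(\left(-52 + 7\right) - 6\right) 115 = \left(-45 - 6\right) 115 = \left(-51\right) 115 = -5865$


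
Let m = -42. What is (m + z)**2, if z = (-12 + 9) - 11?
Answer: 3136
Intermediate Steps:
z = -14 (z = -3 - 11 = -14)
(m + z)**2 = (-42 - 14)**2 = (-56)**2 = 3136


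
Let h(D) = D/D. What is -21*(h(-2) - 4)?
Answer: 63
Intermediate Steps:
h(D) = 1
-21*(h(-2) - 4) = -21*(1 - 4) = -21*(-3) = 63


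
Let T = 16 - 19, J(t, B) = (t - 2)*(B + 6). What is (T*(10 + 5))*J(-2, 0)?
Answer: 1080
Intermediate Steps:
J(t, B) = (-2 + t)*(6 + B)
T = -3
(T*(10 + 5))*J(-2, 0) = (-3*(10 + 5))*(-12 - 2*0 + 6*(-2) + 0*(-2)) = (-3*15)*(-12 + 0 - 12 + 0) = -45*(-24) = 1080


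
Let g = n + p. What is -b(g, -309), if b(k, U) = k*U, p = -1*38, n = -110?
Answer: -45732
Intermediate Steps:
p = -38
g = -148 (g = -110 - 38 = -148)
b(k, U) = U*k
-b(g, -309) = -(-309)*(-148) = -1*45732 = -45732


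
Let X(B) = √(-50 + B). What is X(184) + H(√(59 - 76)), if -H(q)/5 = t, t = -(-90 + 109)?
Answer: 95 + √134 ≈ 106.58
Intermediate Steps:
t = -19 (t = -1*19 = -19)
H(q) = 95 (H(q) = -5*(-19) = 95)
X(184) + H(√(59 - 76)) = √(-50 + 184) + 95 = √134 + 95 = 95 + √134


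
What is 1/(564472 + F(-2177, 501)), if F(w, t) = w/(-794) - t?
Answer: 794/447795151 ≈ 1.7731e-6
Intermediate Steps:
F(w, t) = -t - w/794 (F(w, t) = w*(-1/794) - t = -w/794 - t = -t - w/794)
1/(564472 + F(-2177, 501)) = 1/(564472 + (-1*501 - 1/794*(-2177))) = 1/(564472 + (-501 + 2177/794)) = 1/(564472 - 395617/794) = 1/(447795151/794) = 794/447795151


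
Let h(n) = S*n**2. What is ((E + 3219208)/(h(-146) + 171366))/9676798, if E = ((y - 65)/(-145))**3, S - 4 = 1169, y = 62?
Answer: 9814157989027/742686873053293543500 ≈ 1.3214e-8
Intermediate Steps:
S = 1173 (S = 4 + 1169 = 1173)
h(n) = 1173*n**2
E = 27/3048625 (E = ((62 - 65)/(-145))**3 = (-3*(-1/145))**3 = (3/145)**3 = 27/3048625 ≈ 8.8565e-6)
((E + 3219208)/(h(-146) + 171366))/9676798 = ((27/3048625 + 3219208)/(1173*(-146)**2 + 171366))/9676798 = (9814157989027/(3048625*(1173*21316 + 171366)))*(1/9676798) = (9814157989027/(3048625*(25003668 + 171366)))*(1/9676798) = ((9814157989027/3048625)/25175034)*(1/9676798) = ((9814157989027/3048625)*(1/25175034))*(1/9676798) = (9814157989027/76749238028250)*(1/9676798) = 9814157989027/742686873053293543500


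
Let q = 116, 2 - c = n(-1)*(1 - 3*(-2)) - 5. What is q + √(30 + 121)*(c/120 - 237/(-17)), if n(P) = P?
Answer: 116 + 14339*√151/1020 ≈ 288.75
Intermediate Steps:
c = 14 (c = 2 - (-(1 - 3*(-2)) - 5) = 2 - (-(1 + 6) - 5) = 2 - (-1*7 - 5) = 2 - (-7 - 5) = 2 - 1*(-12) = 2 + 12 = 14)
q + √(30 + 121)*(c/120 - 237/(-17)) = 116 + √(30 + 121)*(14/120 - 237/(-17)) = 116 + √151*(14*(1/120) - 237*(-1/17)) = 116 + √151*(7/60 + 237/17) = 116 + √151*(14339/1020) = 116 + 14339*√151/1020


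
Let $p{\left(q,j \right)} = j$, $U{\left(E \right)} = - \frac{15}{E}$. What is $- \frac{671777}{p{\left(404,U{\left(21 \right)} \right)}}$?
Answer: $\frac{4702439}{5} \approx 9.4049 \cdot 10^{5}$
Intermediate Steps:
$- \frac{671777}{p{\left(404,U{\left(21 \right)} \right)}} = - \frac{671777}{\left(-15\right) \frac{1}{21}} = - \frac{671777}{- \frac{5}{7}} = \left(-671777\right) \left(- \frac{7}{5}\right) = \frac{4702439}{5}$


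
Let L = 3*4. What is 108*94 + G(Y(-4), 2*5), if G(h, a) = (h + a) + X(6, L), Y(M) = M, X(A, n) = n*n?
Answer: 10302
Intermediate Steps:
L = 12
X(A, n) = n²
G(h, a) = 144 + a + h (G(h, a) = (h + a) + 12² = (a + h) + 144 = 144 + a + h)
108*94 + G(Y(-4), 2*5) = 108*94 + (144 + 2*5 - 4) = 10152 + (144 + 10 - 4) = 10152 + 150 = 10302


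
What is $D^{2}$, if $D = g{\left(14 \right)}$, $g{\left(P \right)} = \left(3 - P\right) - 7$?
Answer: $324$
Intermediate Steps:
$g{\left(P \right)} = -4 - P$ ($g{\left(P \right)} = \left(3 - P\right) - 7 = -4 - P$)
$D = -18$ ($D = -4 - 14 = -18$)
$D^{2} = \left(-18\right)^{2} = 324$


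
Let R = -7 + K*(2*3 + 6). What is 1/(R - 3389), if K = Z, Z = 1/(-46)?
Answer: -23/78114 ≈ -0.00029444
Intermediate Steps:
Z = -1/46 ≈ -0.021739
K = -1/46 ≈ -0.021739
R = -167/23 (R = -7 - (2*3 + 6)/46 = -7 - (6 + 6)/46 = -7 - 1/46*12 = -7 - 6/23 = -167/23 ≈ -7.2609)
1/(R - 3389) = 1/(-167/23 - 3389) = 1/(-78114/23) = -23/78114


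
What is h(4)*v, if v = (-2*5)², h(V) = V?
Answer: 400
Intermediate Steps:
v = 100 (v = (-10)² = 100)
h(4)*v = 4*100 = 400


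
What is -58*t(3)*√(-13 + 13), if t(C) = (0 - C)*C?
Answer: 0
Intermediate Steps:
t(C) = -C² (t(C) = (-C)*C = -C²)
-58*t(3)*√(-13 + 13) = -58*(-1*3²)*√(-13 + 13) = -58*(-1*9)*√0 = -(-522)*0 = -58*0 = 0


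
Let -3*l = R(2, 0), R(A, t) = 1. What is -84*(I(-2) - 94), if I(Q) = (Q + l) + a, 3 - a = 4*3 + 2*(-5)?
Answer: 8008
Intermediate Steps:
l = -1/3 (l = -1/3*1 = -1/3 ≈ -0.33333)
a = 1 (a = 3 - (4*3 + 2*(-5)) = 3 - (12 - 10) = 3 - 1*2 = 3 - 2 = 1)
I(Q) = 2/3 + Q (I(Q) = (Q - 1/3) + 1 = (-1/3 + Q) + 1 = 2/3 + Q)
-84*(I(-2) - 94) = -84*((2/3 - 2) - 94) = -84*(-4/3 - 94) = -84*(-286/3) = 8008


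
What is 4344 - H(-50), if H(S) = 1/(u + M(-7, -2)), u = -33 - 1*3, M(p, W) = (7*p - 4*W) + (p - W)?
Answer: 356209/82 ≈ 4344.0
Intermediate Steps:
M(p, W) = -5*W + 8*p (M(p, W) = (-4*W + 7*p) + (p - W) = -5*W + 8*p)
u = -36 (u = -33 - 3 = -36)
H(S) = -1/82 (H(S) = 1/(-36 + (-5*(-2) + 8*(-7))) = 1/(-36 + (10 - 56)) = 1/(-36 - 46) = 1/(-82) = -1/82)
4344 - H(-50) = 4344 - 1*(-1/82) = 4344 + 1/82 = 356209/82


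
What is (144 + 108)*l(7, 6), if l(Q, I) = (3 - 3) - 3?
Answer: -756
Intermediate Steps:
l(Q, I) = -3 (l(Q, I) = 0 - 3 = -3)
(144 + 108)*l(7, 6) = (144 + 108)*(-3) = 252*(-3) = -756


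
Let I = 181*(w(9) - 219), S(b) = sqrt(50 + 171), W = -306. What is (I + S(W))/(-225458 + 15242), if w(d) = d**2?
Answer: 4163/35036 - sqrt(221)/210216 ≈ 0.11875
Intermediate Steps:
S(b) = sqrt(221)
I = -24978 (I = 181*(9**2 - 219) = 181*(81 - 219) = 181*(-138) = -24978)
(I + S(W))/(-225458 + 15242) = (-24978 + sqrt(221))/(-225458 + 15242) = (-24978 + sqrt(221))/(-210216) = (-24978 + sqrt(221))*(-1/210216) = 4163/35036 - sqrt(221)/210216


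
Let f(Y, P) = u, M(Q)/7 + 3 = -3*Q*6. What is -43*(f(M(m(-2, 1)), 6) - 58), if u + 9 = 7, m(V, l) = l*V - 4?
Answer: 2580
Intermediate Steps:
m(V, l) = -4 + V*l (m(V, l) = V*l - 4 = -4 + V*l)
u = -2 (u = -9 + 7 = -2)
M(Q) = -21 - 126*Q (M(Q) = -21 + 7*(-3*Q*6) = -21 + 7*(-18*Q) = -21 - 126*Q)
f(Y, P) = -2
-43*(f(M(m(-2, 1)), 6) - 58) = -43*(-2 - 58) = -43*(-60) = 2580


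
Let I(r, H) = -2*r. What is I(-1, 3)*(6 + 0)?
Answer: 12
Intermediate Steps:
I(-1, 3)*(6 + 0) = (-2*(-1))*(6 + 0) = 2*6 = 12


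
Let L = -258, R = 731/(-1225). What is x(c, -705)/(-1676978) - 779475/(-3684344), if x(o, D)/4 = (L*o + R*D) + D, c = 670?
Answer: 472709750727927/756874069472920 ≈ 0.62456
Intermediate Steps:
R = -731/1225 (R = 731*(-1/1225) = -731/1225 ≈ -0.59674)
x(o, D) = -1032*o + 1976*D/1225 (x(o, D) = 4*((-258*o - 731*D/1225) + D) = 4*(-258*o + 494*D/1225) = -1032*o + 1976*D/1225)
x(c, -705)/(-1676978) - 779475/(-3684344) = (-1032*670 + (1976/1225)*(-705))/(-1676978) - 779475/(-3684344) = (-691440 - 278616/245)*(-1/1676978) - 779475*(-1/3684344) = -169681416/245*(-1/1676978) + 779475/3684344 = 84840708/205429805 + 779475/3684344 = 472709750727927/756874069472920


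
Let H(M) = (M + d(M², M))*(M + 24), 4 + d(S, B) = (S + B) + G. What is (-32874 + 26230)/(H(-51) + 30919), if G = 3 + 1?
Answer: 3322/18277 ≈ 0.18176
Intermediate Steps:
G = 4
d(S, B) = B + S (d(S, B) = -4 + ((S + B) + 4) = -4 + ((B + S) + 4) = -4 + (4 + B + S) = B + S)
H(M) = (24 + M)*(M² + 2*M) (H(M) = (M + (M + M²))*(M + 24) = (M² + 2*M)*(24 + M) = (24 + M)*(M² + 2*M))
(-32874 + 26230)/(H(-51) + 30919) = (-32874 + 26230)/(-51*(48 + (-51)² + 26*(-51)) + 30919) = -6644/(-51*(48 + 2601 - 1326) + 30919) = -6644/(-51*1323 + 30919) = -6644/(-67473 + 30919) = -6644/(-36554) = -6644*(-1/36554) = 3322/18277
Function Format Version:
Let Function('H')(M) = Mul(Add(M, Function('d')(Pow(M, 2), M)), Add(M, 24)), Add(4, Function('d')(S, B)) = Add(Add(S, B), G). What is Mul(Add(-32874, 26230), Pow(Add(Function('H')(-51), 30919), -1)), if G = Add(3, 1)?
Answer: Rational(3322, 18277) ≈ 0.18176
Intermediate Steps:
G = 4
Function('d')(S, B) = Add(B, S) (Function('d')(S, B) = Add(-4, Add(Add(S, B), 4)) = Add(-4, Add(Add(B, S), 4)) = Add(-4, Add(4, B, S)) = Add(B, S))
Function('H')(M) = Mul(Add(24, M), Add(Pow(M, 2), Mul(2, M))) (Function('H')(M) = Mul(Add(M, Add(M, Pow(M, 2))), Add(M, 24)) = Mul(Add(Pow(M, 2), Mul(2, M)), Add(24, M)) = Mul(Add(24, M), Add(Pow(M, 2), Mul(2, M))))
Mul(Add(-32874, 26230), Pow(Add(Function('H')(-51), 30919), -1)) = Mul(Add(-32874, 26230), Pow(Add(Mul(-51, Add(48, Pow(-51, 2), Mul(26, -51))), 30919), -1)) = Mul(-6644, Pow(Add(Mul(-51, Add(48, 2601, -1326)), 30919), -1)) = Mul(-6644, Pow(Add(Mul(-51, 1323), 30919), -1)) = Mul(-6644, Pow(Add(-67473, 30919), -1)) = Mul(-6644, Pow(-36554, -1)) = Mul(-6644, Rational(-1, 36554)) = Rational(3322, 18277)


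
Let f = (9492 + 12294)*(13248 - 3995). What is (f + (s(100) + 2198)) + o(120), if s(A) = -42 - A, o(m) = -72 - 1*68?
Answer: 201587774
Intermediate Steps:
o(m) = -140 (o(m) = -72 - 68 = -140)
f = 201585858 (f = 21786*9253 = 201585858)
(f + (s(100) + 2198)) + o(120) = (201585858 + ((-42 - 1*100) + 2198)) - 140 = (201585858 + ((-42 - 100) + 2198)) - 140 = (201585858 + (-142 + 2198)) - 140 = (201585858 + 2056) - 140 = 201587914 - 140 = 201587774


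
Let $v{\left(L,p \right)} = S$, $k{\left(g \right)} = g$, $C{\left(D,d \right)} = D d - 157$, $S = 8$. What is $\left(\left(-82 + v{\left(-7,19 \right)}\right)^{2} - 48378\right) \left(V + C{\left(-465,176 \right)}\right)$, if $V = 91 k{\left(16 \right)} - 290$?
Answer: $3467811562$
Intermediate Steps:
$C{\left(D,d \right)} = -157 + D d$
$v{\left(L,p \right)} = 8$
$V = 1166$ ($V = 91 \cdot 16 - 290 = 1456 - 290 = 1166$)
$\left(\left(-82 + v{\left(-7,19 \right)}\right)^{2} - 48378\right) \left(V + C{\left(-465,176 \right)}\right) = \left(\left(-82 + 8\right)^{2} - 48378\right) \left(1166 - 81997\right) = \left(\left(-74\right)^{2} - 48378\right) \left(1166 - 81997\right) = \left(5476 - 48378\right) \left(1166 - 81997\right) = \left(-42902\right) \left(-80831\right) = 3467811562$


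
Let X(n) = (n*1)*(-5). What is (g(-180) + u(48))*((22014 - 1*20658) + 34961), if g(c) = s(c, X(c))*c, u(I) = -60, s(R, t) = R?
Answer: 1174491780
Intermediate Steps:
X(n) = -5*n (X(n) = n*(-5) = -5*n)
g(c) = c² (g(c) = c*c = c²)
(g(-180) + u(48))*((22014 - 1*20658) + 34961) = ((-180)² - 60)*((22014 - 1*20658) + 34961) = (32400 - 60)*((22014 - 20658) + 34961) = 32340*(1356 + 34961) = 32340*36317 = 1174491780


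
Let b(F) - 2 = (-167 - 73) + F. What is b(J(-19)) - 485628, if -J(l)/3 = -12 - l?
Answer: -485887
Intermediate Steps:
J(l) = 36 + 3*l (J(l) = -3*(-12 - l) = 36 + 3*l)
b(F) = -238 + F (b(F) = 2 + ((-167 - 73) + F) = 2 + (-240 + F) = -238 + F)
b(J(-19)) - 485628 = (-238 + (36 + 3*(-19))) - 485628 = (-238 + (36 - 57)) - 485628 = (-238 - 21) - 485628 = -259 - 485628 = -485887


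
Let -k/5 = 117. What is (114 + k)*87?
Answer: -40977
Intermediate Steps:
k = -585 (k = -5*117 = -585)
(114 + k)*87 = (114 - 585)*87 = -471*87 = -40977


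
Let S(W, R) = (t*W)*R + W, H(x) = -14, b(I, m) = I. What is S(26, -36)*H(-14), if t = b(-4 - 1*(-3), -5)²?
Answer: 12740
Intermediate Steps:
t = 1 (t = (-4 - 1*(-3))² = (-4 + 3)² = (-1)² = 1)
S(W, R) = W + R*W (S(W, R) = (1*W)*R + W = W*R + W = R*W + W = W + R*W)
S(26, -36)*H(-14) = (26*(1 - 36))*(-14) = (26*(-35))*(-14) = -910*(-14) = 12740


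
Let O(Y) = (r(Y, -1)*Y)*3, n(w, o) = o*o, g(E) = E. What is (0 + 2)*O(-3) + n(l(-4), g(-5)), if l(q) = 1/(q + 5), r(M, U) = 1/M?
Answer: 31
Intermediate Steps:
l(q) = 1/(5 + q)
n(w, o) = o²
O(Y) = 3 (O(Y) = (Y/Y)*3 = 1*3 = 3)
(0 + 2)*O(-3) + n(l(-4), g(-5)) = (0 + 2)*3 + (-5)² = 2*3 + 25 = 6 + 25 = 31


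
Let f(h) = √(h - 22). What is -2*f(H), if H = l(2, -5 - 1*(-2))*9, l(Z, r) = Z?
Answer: -4*I ≈ -4.0*I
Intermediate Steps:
H = 18 (H = 2*9 = 18)
f(h) = √(-22 + h)
-2*f(H) = -2*√(-22 + 18) = -4*I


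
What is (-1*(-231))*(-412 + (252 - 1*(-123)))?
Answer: -8547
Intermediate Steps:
(-1*(-231))*(-412 + (252 - 1*(-123))) = 231*(-412 + (252 + 123)) = 231*(-412 + 375) = 231*(-37) = -8547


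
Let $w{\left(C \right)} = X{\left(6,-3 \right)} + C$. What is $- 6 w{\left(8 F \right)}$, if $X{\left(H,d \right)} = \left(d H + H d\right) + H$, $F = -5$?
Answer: $420$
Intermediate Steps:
$X{\left(H,d \right)} = H + 2 H d$ ($X{\left(H,d \right)} = \left(H d + H d\right) + H = 2 H d + H = H + 2 H d$)
$w{\left(C \right)} = -30 + C$ ($w{\left(C \right)} = 6 \left(1 + 2 \left(-3\right)\right) + C = 6 \left(1 - 6\right) + C = 6 \left(-5\right) + C = -30 + C$)
$- 6 w{\left(8 F \right)} = - 6 \left(-30 + 8 \left(-5\right)\right) = - 6 \left(-30 - 40\right) = \left(-6\right) \left(-70\right) = 420$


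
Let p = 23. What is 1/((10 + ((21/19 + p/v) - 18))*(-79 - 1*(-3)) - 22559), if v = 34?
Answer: -17/375469 ≈ -4.5277e-5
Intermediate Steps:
1/((10 + ((21/19 + p/v) - 18))*(-79 - 1*(-3)) - 22559) = 1/((10 + ((21/19 + 23/34) - 18))*(-79 - 1*(-3)) - 22559) = 1/((10 + ((21*(1/19) + 23*(1/34)) - 18))*(-79 + 3) - 22559) = 1/((10 + ((21/19 + 23/34) - 18))*(-76) - 22559) = 1/((10 + (1151/646 - 18))*(-76) - 22559) = 1/((10 - 10477/646)*(-76) - 22559) = 1/(-4017/646*(-76) - 22559) = 1/(8034/17 - 22559) = 1/(-375469/17) = -17/375469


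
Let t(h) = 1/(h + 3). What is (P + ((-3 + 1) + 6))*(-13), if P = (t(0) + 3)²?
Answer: -1768/9 ≈ -196.44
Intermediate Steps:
t(h) = 1/(3 + h)
P = 100/9 (P = (1/(3 + 0) + 3)² = (1/3 + 3)² = (⅓ + 3)² = (10/3)² = 100/9 ≈ 11.111)
(P + ((-3 + 1) + 6))*(-13) = (100/9 + ((-3 + 1) + 6))*(-13) = (100/9 + (-2 + 6))*(-13) = (100/9 + 4)*(-13) = (136/9)*(-13) = -1768/9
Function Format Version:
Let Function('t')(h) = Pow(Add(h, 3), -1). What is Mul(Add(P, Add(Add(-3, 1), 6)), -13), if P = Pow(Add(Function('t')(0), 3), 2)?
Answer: Rational(-1768, 9) ≈ -196.44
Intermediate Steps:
Function('t')(h) = Pow(Add(3, h), -1)
P = Rational(100, 9) (P = Pow(Add(Pow(Add(3, 0), -1), 3), 2) = Pow(Add(Pow(3, -1), 3), 2) = Pow(Add(Rational(1, 3), 3), 2) = Pow(Rational(10, 3), 2) = Rational(100, 9) ≈ 11.111)
Mul(Add(P, Add(Add(-3, 1), 6)), -13) = Mul(Add(Rational(100, 9), Add(Add(-3, 1), 6)), -13) = Mul(Add(Rational(100, 9), Add(-2, 6)), -13) = Mul(Add(Rational(100, 9), 4), -13) = Mul(Rational(136, 9), -13) = Rational(-1768, 9)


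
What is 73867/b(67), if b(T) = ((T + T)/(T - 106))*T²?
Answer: -2880813/601526 ≈ -4.7892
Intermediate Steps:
b(T) = 2*T³/(-106 + T) (b(T) = ((2*T)/(-106 + T))*T² = (2*T/(-106 + T))*T² = 2*T³/(-106 + T))
73867/b(67) = 73867/((2*67³/(-106 + 67))) = 73867/((2*300763/(-39))) = 73867/((2*300763*(-1/39))) = 73867/(-601526/39) = 73867*(-39/601526) = -2880813/601526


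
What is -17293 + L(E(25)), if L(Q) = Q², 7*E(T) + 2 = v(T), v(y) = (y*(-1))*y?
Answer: -454228/49 ≈ -9270.0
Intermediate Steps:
v(y) = -y² (v(y) = (-y)*y = -y²)
E(T) = -2/7 - T²/7 (E(T) = -2/7 + (-T²)/7 = -2/7 - T²/7)
-17293 + L(E(25)) = -17293 + (-2/7 - ⅐*25²)² = -17293 + (-2/7 - ⅐*625)² = -17293 + (-2/7 - 625/7)² = -17293 + (-627/7)² = -17293 + 393129/49 = -454228/49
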